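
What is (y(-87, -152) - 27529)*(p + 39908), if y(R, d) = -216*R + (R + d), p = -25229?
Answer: -131758704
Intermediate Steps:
y(R, d) = d - 215*R
(y(-87, -152) - 27529)*(p + 39908) = ((-152 - 215*(-87)) - 27529)*(-25229 + 39908) = ((-152 + 18705) - 27529)*14679 = (18553 - 27529)*14679 = -8976*14679 = -131758704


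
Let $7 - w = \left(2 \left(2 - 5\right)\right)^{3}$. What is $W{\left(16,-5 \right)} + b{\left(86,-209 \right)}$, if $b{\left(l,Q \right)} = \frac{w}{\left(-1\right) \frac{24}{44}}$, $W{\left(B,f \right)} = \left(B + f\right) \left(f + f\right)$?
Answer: $- \frac{3113}{6} \approx -518.83$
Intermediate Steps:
$w = 223$ ($w = 7 - \left(2 \left(2 - 5\right)\right)^{3} = 7 - \left(2 \left(-3\right)\right)^{3} = 7 - \left(-6\right)^{3} = 7 - -216 = 7 + 216 = 223$)
$W{\left(B,f \right)} = 2 f \left(B + f\right)$ ($W{\left(B,f \right)} = \left(B + f\right) 2 f = 2 f \left(B + f\right)$)
$b{\left(l,Q \right)} = - \frac{2453}{6}$ ($b{\left(l,Q \right)} = \frac{223}{\left(-1\right) \frac{24}{44}} = \frac{223}{\left(-1\right) 24 \cdot \frac{1}{44}} = \frac{223}{\left(-1\right) \frac{6}{11}} = \frac{223}{- \frac{6}{11}} = 223 \left(- \frac{11}{6}\right) = - \frac{2453}{6}$)
$W{\left(16,-5 \right)} + b{\left(86,-209 \right)} = 2 \left(-5\right) \left(16 - 5\right) - \frac{2453}{6} = 2 \left(-5\right) 11 - \frac{2453}{6} = -110 - \frac{2453}{6} = - \frac{3113}{6}$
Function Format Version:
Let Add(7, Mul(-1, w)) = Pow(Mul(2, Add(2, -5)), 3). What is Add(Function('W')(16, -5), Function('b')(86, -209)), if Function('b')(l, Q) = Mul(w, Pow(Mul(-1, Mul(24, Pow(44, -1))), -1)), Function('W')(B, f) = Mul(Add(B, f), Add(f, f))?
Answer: Rational(-3113, 6) ≈ -518.83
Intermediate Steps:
w = 223 (w = Add(7, Mul(-1, Pow(Mul(2, Add(2, -5)), 3))) = Add(7, Mul(-1, Pow(Mul(2, -3), 3))) = Add(7, Mul(-1, Pow(-6, 3))) = Add(7, Mul(-1, -216)) = Add(7, 216) = 223)
Function('W')(B, f) = Mul(2, f, Add(B, f)) (Function('W')(B, f) = Mul(Add(B, f), Mul(2, f)) = Mul(2, f, Add(B, f)))
Function('b')(l, Q) = Rational(-2453, 6) (Function('b')(l, Q) = Mul(223, Pow(Mul(-1, Mul(24, Pow(44, -1))), -1)) = Mul(223, Pow(Mul(-1, Mul(24, Rational(1, 44))), -1)) = Mul(223, Pow(Mul(-1, Rational(6, 11)), -1)) = Mul(223, Pow(Rational(-6, 11), -1)) = Mul(223, Rational(-11, 6)) = Rational(-2453, 6))
Add(Function('W')(16, -5), Function('b')(86, -209)) = Add(Mul(2, -5, Add(16, -5)), Rational(-2453, 6)) = Add(Mul(2, -5, 11), Rational(-2453, 6)) = Add(-110, Rational(-2453, 6)) = Rational(-3113, 6)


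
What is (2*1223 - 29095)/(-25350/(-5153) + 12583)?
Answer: -19617471/9266507 ≈ -2.1170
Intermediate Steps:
(2*1223 - 29095)/(-25350/(-5153) + 12583) = (2446 - 29095)/(-25350*(-1/5153) + 12583) = -26649/(25350/5153 + 12583) = -26649/64865549/5153 = -26649*5153/64865549 = -19617471/9266507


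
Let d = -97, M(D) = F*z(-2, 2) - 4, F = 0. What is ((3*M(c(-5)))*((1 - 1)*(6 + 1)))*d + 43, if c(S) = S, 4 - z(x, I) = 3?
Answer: 43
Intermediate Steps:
z(x, I) = 1 (z(x, I) = 4 - 1*3 = 4 - 3 = 1)
M(D) = -4 (M(D) = 0*1 - 4 = 0 - 4 = -4)
((3*M(c(-5)))*((1 - 1)*(6 + 1)))*d + 43 = ((3*(-4))*((1 - 1)*(6 + 1)))*(-97) + 43 = -0*7*(-97) + 43 = -12*0*(-97) + 43 = 0*(-97) + 43 = 0 + 43 = 43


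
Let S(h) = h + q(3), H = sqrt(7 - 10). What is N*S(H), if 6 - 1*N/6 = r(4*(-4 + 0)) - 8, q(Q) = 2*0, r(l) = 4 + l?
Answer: 156*I*sqrt(3) ≈ 270.2*I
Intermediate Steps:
H = I*sqrt(3) (H = sqrt(-3) = I*sqrt(3) ≈ 1.732*I)
q(Q) = 0
S(h) = h (S(h) = h + 0 = h)
N = 156 (N = 36 - 6*((4 + 4*(-4 + 0)) - 8) = 36 - 6*((4 + 4*(-4)) - 8) = 36 - 6*((4 - 16) - 8) = 36 - 6*(-12 - 8) = 36 - 6*(-20) = 36 + 120 = 156)
N*S(H) = 156*(I*sqrt(3)) = 156*I*sqrt(3)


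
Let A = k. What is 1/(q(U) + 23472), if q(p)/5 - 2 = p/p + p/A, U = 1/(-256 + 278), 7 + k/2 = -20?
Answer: 1188/27902551 ≈ 4.2577e-5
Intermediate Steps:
k = -54 (k = -14 + 2*(-20) = -14 - 40 = -54)
A = -54
U = 1/22 ≈ 0.045455
q(p) = 15 - 5*p/54 (q(p) = 10 + 5*(p/p + p/(-54)) = 10 + 5*(1 + p*(-1/54)) = 10 + 5*(1 - p/54) = 10 + (5 - 5*p/54) = 15 - 5*p/54)
1/(q(U) + 23472) = 1/((15 - 5/54*1/22) + 23472) = 1/((15 - 5/1188) + 23472) = 1/(17815/1188 + 23472) = 1/(27902551/1188) = 1188/27902551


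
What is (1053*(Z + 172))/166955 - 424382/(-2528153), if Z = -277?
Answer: -41734507927/84417556823 ≈ -0.49438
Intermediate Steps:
(1053*(Z + 172))/166955 - 424382/(-2528153) = (1053*(-277 + 172))/166955 - 424382/(-2528153) = (1053*(-105))*(1/166955) - 424382*(-1/2528153) = -110565*1/166955 + 424382/2528153 = -22113/33391 + 424382/2528153 = -41734507927/84417556823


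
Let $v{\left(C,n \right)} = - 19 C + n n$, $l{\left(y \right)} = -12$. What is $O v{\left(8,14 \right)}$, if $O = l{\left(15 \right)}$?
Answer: $-528$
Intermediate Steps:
$v{\left(C,n \right)} = n^{2} - 19 C$ ($v{\left(C,n \right)} = - 19 C + n^{2} = n^{2} - 19 C$)
$O = -12$
$O v{\left(8,14 \right)} = - 12 \left(14^{2} - 152\right) = - 12 \left(196 - 152\right) = \left(-12\right) 44 = -528$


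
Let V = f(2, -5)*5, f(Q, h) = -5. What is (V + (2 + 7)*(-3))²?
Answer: 2704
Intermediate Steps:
V = -25 (V = -5*5 = -25)
(V + (2 + 7)*(-3))² = (-25 + (2 + 7)*(-3))² = (-25 + 9*(-3))² = (-25 - 27)² = (-52)² = 2704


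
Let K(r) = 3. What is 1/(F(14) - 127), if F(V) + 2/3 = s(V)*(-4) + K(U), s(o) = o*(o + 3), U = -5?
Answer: -3/3230 ≈ -0.00092879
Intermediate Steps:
s(o) = o*(3 + o)
F(V) = 7/3 - 4*V*(3 + V) (F(V) = -⅔ + ((V*(3 + V))*(-4) + 3) = -⅔ + (-4*V*(3 + V) + 3) = -⅔ + (3 - 4*V*(3 + V)) = 7/3 - 4*V*(3 + V))
1/(F(14) - 127) = 1/((7/3 - 4*14*(3 + 14)) - 127) = 1/((7/3 - 4*14*17) - 127) = 1/((7/3 - 952) - 127) = 1/(-2849/3 - 127) = 1/(-3230/3) = -3/3230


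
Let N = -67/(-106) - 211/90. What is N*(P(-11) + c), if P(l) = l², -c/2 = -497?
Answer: -910732/477 ≈ -1909.3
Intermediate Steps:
c = 994 (c = -2*(-497) = 994)
N = -4084/2385 (N = -67*(-1/106) - 211*1/90 = 67/106 - 211/90 = -4084/2385 ≈ -1.7124)
N*(P(-11) + c) = -4084*((-11)² + 994)/2385 = -4084*(121 + 994)/2385 = -4084/2385*1115 = -910732/477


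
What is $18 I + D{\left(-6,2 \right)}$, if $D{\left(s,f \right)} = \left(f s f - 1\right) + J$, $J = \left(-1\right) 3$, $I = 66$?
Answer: $1160$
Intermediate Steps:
$J = -3$
$D{\left(s,f \right)} = -4 + s f^{2}$ ($D{\left(s,f \right)} = \left(f s f - 1\right) - 3 = \left(s f^{2} - 1\right) - 3 = \left(-1 + s f^{2}\right) - 3 = -4 + s f^{2}$)
$18 I + D{\left(-6,2 \right)} = 18 \cdot 66 - \left(4 + 6 \cdot 2^{2}\right) = 1188 - 28 = 1160$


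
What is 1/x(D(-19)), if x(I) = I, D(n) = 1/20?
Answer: 20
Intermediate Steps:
D(n) = 1/20
1/x(D(-19)) = 1/(1/20) = 20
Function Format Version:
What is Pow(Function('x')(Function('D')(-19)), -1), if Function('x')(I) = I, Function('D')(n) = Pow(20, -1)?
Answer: 20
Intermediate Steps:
Function('D')(n) = Rational(1, 20)
Pow(Function('x')(Function('D')(-19)), -1) = Pow(Rational(1, 20), -1) = 20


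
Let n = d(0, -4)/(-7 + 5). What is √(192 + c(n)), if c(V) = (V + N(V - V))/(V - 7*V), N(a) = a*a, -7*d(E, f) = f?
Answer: √6906/6 ≈ 13.850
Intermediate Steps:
d(E, f) = -f/7
n = -2/7 (n = (-⅐*(-4))/(-7 + 5) = (4/7)/(-2) = (4/7)*(-½) = -2/7 ≈ -0.28571)
N(a) = a²
c(V) = -⅙ (c(V) = (V + (V - V)²)/(V - 7*V) = (V + 0²)/((-6*V)) = (V + 0)*(-1/(6*V)) = V*(-1/(6*V)) = -⅙)
√(192 + c(n)) = √(192 - ⅙) = √(1151/6) = √6906/6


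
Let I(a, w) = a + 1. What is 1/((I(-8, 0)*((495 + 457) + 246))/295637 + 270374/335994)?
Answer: 49666129089/38557456277 ≈ 1.2881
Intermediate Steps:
I(a, w) = 1 + a
1/((I(-8, 0)*((495 + 457) + 246))/295637 + 270374/335994) = 1/(((1 - 8)*((495 + 457) + 246))/295637 + 270374/335994) = 1/(-7*(952 + 246)*(1/295637) + 270374*(1/335994)) = 1/(-7*1198*(1/295637) + 135187/167997) = 1/(-8386*1/295637 + 135187/167997) = 1/(-8386/295637 + 135187/167997) = 1/(38557456277/49666129089) = 49666129089/38557456277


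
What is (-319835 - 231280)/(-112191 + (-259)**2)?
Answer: 110223/9022 ≈ 12.217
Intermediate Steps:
(-319835 - 231280)/(-112191 + (-259)**2) = -551115/(-112191 + 67081) = -551115/(-45110) = -551115*(-1/45110) = 110223/9022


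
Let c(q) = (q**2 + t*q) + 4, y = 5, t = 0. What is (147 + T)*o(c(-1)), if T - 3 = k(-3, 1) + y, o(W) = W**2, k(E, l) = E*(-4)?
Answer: 4175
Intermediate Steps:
k(E, l) = -4*E
c(q) = 4 + q**2 (c(q) = (q**2 + 0*q) + 4 = (q**2 + 0) + 4 = q**2 + 4 = 4 + q**2)
T = 20 (T = 3 + (-4*(-3) + 5) = 3 + (12 + 5) = 3 + 17 = 20)
(147 + T)*o(c(-1)) = (147 + 20)*(4 + (-1)**2)**2 = 167*(4 + 1)**2 = 167*5**2 = 167*25 = 4175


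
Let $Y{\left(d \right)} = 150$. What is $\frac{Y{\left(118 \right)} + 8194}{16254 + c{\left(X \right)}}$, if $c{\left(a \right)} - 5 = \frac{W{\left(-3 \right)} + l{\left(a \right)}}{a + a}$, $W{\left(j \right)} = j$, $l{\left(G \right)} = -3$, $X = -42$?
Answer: $\frac{116816}{227627} \approx 0.51319$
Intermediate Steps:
$c{\left(a \right)} = 5 - \frac{3}{a}$ ($c{\left(a \right)} = 5 + \frac{-3 - 3}{a + a} = 5 - \frac{6}{2 a} = 5 - 6 \frac{1}{2 a} = 5 - \frac{3}{a}$)
$\frac{Y{\left(118 \right)} + 8194}{16254 + c{\left(X \right)}} = \frac{150 + 8194}{16254 + \left(5 - \frac{3}{-42}\right)} = \frac{8344}{16254 + \left(5 - - \frac{1}{14}\right)} = \frac{8344}{16254 + \left(5 + \frac{1}{14}\right)} = \frac{8344}{16254 + \frac{71}{14}} = \frac{8344}{\frac{227627}{14}} = 8344 \cdot \frac{14}{227627} = \frac{116816}{227627}$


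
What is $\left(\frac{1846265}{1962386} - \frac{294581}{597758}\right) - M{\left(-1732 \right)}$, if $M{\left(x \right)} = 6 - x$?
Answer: $- \frac{72792998475655}{41893997521} \approx -1737.6$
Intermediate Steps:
$\left(\frac{1846265}{1962386} - \frac{294581}{597758}\right) - M{\left(-1732 \right)} = \left(\frac{1846265}{1962386} - \frac{294581}{597758}\right) - \left(6 - -1732\right) = \left(1846265 \cdot \frac{1}{1962386} - \frac{42083}{85394}\right) - \left(6 + 1732\right) = \left(\frac{1846265}{1962386} - \frac{42083}{85394}\right) - 1738 = \frac{18769215843}{41893997521} - 1738 = - \frac{72792998475655}{41893997521}$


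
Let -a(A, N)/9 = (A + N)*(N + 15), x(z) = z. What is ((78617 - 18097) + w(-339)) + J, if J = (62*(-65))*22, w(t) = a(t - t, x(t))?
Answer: -1016664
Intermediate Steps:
a(A, N) = -9*(15 + N)*(A + N) (a(A, N) = -9*(A + N)*(N + 15) = -9*(A + N)*(15 + N) = -9*(15 + N)*(A + N))
w(t) = -135*t - 9*t² (w(t) = -135*(t - t) - 135*t - 9*t² - 9*(t - t)*t = -135*0 - 135*t - 9*t² - 9*0*t = 0 - 135*t - 9*t² + 0 = -135*t - 9*t²)
J = -88660 (J = -4030*22 = -88660)
((78617 - 18097) + w(-339)) + J = ((78617 - 18097) + 9*(-339)*(-15 - 1*(-339))) - 88660 = (60520 + 9*(-339)*(-15 + 339)) - 88660 = (60520 + 9*(-339)*324) - 88660 = (60520 - 988524) - 88660 = -928004 - 88660 = -1016664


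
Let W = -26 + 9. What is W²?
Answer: 289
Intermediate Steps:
W = -17
W² = (-17)² = 289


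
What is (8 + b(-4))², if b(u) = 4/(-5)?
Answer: 1296/25 ≈ 51.840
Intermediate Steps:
b(u) = -⅘ (b(u) = 4*(-⅕) = -⅘)
(8 + b(-4))² = (8 - ⅘)² = (36/5)² = 1296/25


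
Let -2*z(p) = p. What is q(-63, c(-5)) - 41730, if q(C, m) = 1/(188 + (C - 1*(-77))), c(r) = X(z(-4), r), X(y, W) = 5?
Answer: -8429459/202 ≈ -41730.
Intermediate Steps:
z(p) = -p/2
c(r) = 5
q(C, m) = 1/(265 + C) (q(C, m) = 1/(188 + (C + 77)) = 1/(188 + (77 + C)) = 1/(265 + C))
q(-63, c(-5)) - 41730 = 1/(265 - 63) - 41730 = 1/202 - 41730 = -8429459/202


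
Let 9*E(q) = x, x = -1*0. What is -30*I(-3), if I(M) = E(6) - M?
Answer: -90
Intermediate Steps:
x = 0
E(q) = 0 (E(q) = (1/9)*0 = 0)
I(M) = -M (I(M) = 0 - M = -M)
-30*I(-3) = -(-30)*(-3) = -30*3 = -90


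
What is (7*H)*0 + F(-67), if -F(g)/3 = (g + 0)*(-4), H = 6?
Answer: -804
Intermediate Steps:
F(g) = 12*g (F(g) = -3*(g + 0)*(-4) = -3*g*(-4) = -(-12)*g = 12*g)
(7*H)*0 + F(-67) = (7*6)*0 + 12*(-67) = 42*0 - 804 = 0 - 804 = -804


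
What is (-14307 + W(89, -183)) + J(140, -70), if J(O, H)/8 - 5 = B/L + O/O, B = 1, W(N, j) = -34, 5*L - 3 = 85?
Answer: -157218/11 ≈ -14293.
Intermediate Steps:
L = 88/5 (L = 3/5 + (1/5)*85 = 3/5 + 17 = 88/5 ≈ 17.600)
J(O, H) = 533/11 (J(O, H) = 40 + 8*(1/(88/5) + O/O) = 40 + 8*(1*(5/88) + 1) = 40 + 8*(5/88 + 1) = 40 + 8*(93/88) = 40 + 93/11 = 533/11)
(-14307 + W(89, -183)) + J(140, -70) = (-14307 - 34) + 533/11 = -14341 + 533/11 = -157218/11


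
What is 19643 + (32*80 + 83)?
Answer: 22286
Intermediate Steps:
19643 + (32*80 + 83) = 19643 + (2560 + 83) = 19643 + 2643 = 22286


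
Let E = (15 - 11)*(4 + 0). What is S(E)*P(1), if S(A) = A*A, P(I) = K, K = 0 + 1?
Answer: 256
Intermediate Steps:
K = 1
E = 16 (E = 4*4 = 16)
P(I) = 1
S(A) = A**2
S(E)*P(1) = 16**2*1 = 256*1 = 256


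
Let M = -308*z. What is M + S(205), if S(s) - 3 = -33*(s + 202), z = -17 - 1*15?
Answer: -3572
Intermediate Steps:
z = -32 (z = -17 - 15 = -32)
S(s) = -6663 - 33*s (S(s) = 3 - 33*(s + 202) = 3 - 33*(202 + s) = 3 + (-6666 - 33*s) = -6663 - 33*s)
M = 9856 (M = -308*(-32) = 9856)
M + S(205) = 9856 + (-6663 - 33*205) = 9856 + (-6663 - 6765) = 9856 - 13428 = -3572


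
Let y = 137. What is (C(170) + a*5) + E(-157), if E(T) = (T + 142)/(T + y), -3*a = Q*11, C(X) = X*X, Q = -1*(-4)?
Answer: 345929/12 ≈ 28827.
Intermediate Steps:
Q = 4
C(X) = X²
a = -44/3 (a = -4*11/3 = -⅓*44 = -44/3 ≈ -14.667)
E(T) = (142 + T)/(137 + T) (E(T) = (T + 142)/(T + 137) = (142 + T)/(137 + T))
(C(170) + a*5) + E(-157) = (170² - 44/3*5) + (142 - 157)/(137 - 157) = (28900 - 220/3) - 15/(-20) = 86480/3 - 1/20*(-15) = 86480/3 + ¾ = 345929/12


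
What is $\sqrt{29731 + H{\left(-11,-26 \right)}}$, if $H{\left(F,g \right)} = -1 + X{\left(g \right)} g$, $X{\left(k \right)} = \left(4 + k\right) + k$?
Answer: $3 \sqrt{3442} \approx 176.01$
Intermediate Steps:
$X{\left(k \right)} = 4 + 2 k$
$H{\left(F,g \right)} = -1 + g \left(4 + 2 g\right)$ ($H{\left(F,g \right)} = -1 + \left(4 + 2 g\right) g = -1 + g \left(4 + 2 g\right)$)
$\sqrt{29731 + H{\left(-11,-26 \right)}} = \sqrt{29731 - \left(1 + 52 \left(2 - 26\right)\right)} = \sqrt{29731 - \left(1 + 52 \left(-24\right)\right)} = \sqrt{29731 + \left(-1 + 1248\right)} = \sqrt{29731 + 1247} = \sqrt{30978} = 3 \sqrt{3442}$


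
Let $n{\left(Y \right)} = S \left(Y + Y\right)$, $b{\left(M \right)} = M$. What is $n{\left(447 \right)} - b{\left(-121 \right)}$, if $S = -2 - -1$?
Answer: $-773$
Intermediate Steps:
$S = -1$ ($S = -2 + 1 = -1$)
$n{\left(Y \right)} = - 2 Y$ ($n{\left(Y \right)} = - (Y + Y) = - 2 Y$)
$n{\left(447 \right)} - b{\left(-121 \right)} = \left(-2\right) 447 - -121 = -894 + 121 = -773$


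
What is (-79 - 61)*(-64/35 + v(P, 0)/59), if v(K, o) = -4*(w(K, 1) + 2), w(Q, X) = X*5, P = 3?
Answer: 19024/59 ≈ 322.44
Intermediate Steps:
w(Q, X) = 5*X
v(K, o) = -28 (v(K, o) = -4*(5*1 + 2) = -4*(5 + 2) = -4*7 = -28)
(-79 - 61)*(-64/35 + v(P, 0)/59) = (-79 - 61)*(-64/35 - 28/59) = -140*(-64*1/35 - 28*1/59) = -140*(-64/35 - 28/59) = -140*(-4756/2065) = 19024/59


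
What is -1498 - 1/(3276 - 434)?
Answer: -4257317/2842 ≈ -1498.0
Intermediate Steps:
-1498 - 1/(3276 - 434) = -1498 - 1/2842 = -4257317/2842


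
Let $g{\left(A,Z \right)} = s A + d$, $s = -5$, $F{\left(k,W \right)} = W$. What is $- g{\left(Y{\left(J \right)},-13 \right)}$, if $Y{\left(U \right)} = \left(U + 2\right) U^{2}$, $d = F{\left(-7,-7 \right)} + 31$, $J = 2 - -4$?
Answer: $1416$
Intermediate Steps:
$J = 6$ ($J = 2 + 4 = 6$)
$d = 24$ ($d = -7 + 31 = 24$)
$Y{\left(U \right)} = U^{2} \left(2 + U\right)$ ($Y{\left(U \right)} = \left(2 + U\right) U^{2} = U^{2} \left(2 + U\right)$)
$g{\left(A,Z \right)} = 24 - 5 A$ ($g{\left(A,Z \right)} = - 5 A + 24 = 24 - 5 A$)
$- g{\left(Y{\left(J \right)},-13 \right)} = - (24 - 5 \cdot 6^{2} \left(2 + 6\right)) = - (24 - 5 \cdot 36 \cdot 8) = - (24 - 1440) = \left(-1\right) \left(-1416\right) = 1416$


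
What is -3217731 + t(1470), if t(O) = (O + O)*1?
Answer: -3214791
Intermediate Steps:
t(O) = 2*O (t(O) = (2*O)*1 = 2*O)
-3217731 + t(1470) = -3217731 + 2*1470 = -3217731 + 2940 = -3214791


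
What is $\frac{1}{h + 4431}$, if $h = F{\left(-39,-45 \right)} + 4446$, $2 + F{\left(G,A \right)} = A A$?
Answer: $\frac{1}{10900} \approx 9.1743 \cdot 10^{-5}$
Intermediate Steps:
$F{\left(G,A \right)} = -2 + A^{2}$ ($F{\left(G,A \right)} = -2 + A A = -2 + A^{2}$)
$h = 6469$ ($h = \left(-2 + \left(-45\right)^{2}\right) + 4446 = \left(-2 + 2025\right) + 4446 = 2023 + 4446 = 6469$)
$\frac{1}{h + 4431} = \frac{1}{6469 + 4431} = \frac{1}{10900}$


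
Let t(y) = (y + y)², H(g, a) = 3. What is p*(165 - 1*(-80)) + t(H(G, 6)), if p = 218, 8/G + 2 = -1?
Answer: 53446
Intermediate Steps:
G = -8/3 (G = 8/(-2 - 1) = 8/(-3) = 8*(-⅓) = -8/3 ≈ -2.6667)
t(y) = 4*y² (t(y) = (2*y)² = 4*y²)
p*(165 - 1*(-80)) + t(H(G, 6)) = 218*(165 - 1*(-80)) + 4*3² = 218*(165 + 80) + 4*9 = 218*245 + 36 = 53410 + 36 = 53446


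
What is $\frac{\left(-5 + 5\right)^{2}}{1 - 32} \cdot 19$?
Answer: $0$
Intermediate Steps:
$\frac{\left(-5 + 5\right)^{2}}{1 - 32} \cdot 19 = \frac{0^{2}}{-31} \cdot 19 = \left(- \frac{1}{31}\right) 0 \cdot 19 = 0 \cdot 19 = 0$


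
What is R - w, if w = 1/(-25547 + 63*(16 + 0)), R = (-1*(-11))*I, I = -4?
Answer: -1079715/24539 ≈ -44.000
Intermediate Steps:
R = -44 (R = -1*(-11)*(-4) = 11*(-4) = -44)
w = -1/24539 (w = 1/(-25547 + 63*16) = 1/(-25547 + 1008) = 1/(-24539) = -1/24539 ≈ -4.0751e-5)
R - w = -44 - 1*(-1/24539) = -44 + 1/24539 = -1079715/24539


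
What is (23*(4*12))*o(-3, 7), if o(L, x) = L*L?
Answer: 9936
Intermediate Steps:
o(L, x) = L²
(23*(4*12))*o(-3, 7) = (23*(4*12))*(-3)² = (23*48)*9 = 1104*9 = 9936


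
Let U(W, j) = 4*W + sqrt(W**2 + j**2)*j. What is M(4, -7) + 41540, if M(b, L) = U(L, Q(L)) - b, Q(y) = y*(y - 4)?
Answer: 41508 + 539*sqrt(122) ≈ 47461.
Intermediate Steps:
Q(y) = y*(-4 + y)
U(W, j) = 4*W + j*sqrt(W**2 + j**2)
M(b, L) = -b + 4*L + L*sqrt(L**2 + L**2*(-4 + L)**2)*(-4 + L) (M(b, L) = (4*L + (L*(-4 + L))*sqrt(L**2 + (L*(-4 + L))**2)) - b = (4*L + (L*(-4 + L))*sqrt(L**2 + L**2*(-4 + L)**2)) - b = (4*L + L*sqrt(L**2 + L**2*(-4 + L)**2)*(-4 + L)) - b = -b + 4*L + L*sqrt(L**2 + L**2*(-4 + L)**2)*(-4 + L))
M(4, -7) + 41540 = (-1*4 + 4*(-7) - 7*sqrt((-7)**2*(1 + (-4 - 7)**2))*(-4 - 7)) + 41540 = (-4 - 28 - 7*sqrt(49*(1 + (-11)**2))*(-11)) + 41540 = (-4 - 28 - 7*sqrt(49*(1 + 121))*(-11)) + 41540 = (-4 - 28 - 7*sqrt(49*122)*(-11)) + 41540 = (-4 - 28 - 7*sqrt(5978)*(-11)) + 41540 = (-4 - 28 - 7*7*sqrt(122)*(-11)) + 41540 = (-4 - 28 + 539*sqrt(122)) + 41540 = (-32 + 539*sqrt(122)) + 41540 = 41508 + 539*sqrt(122)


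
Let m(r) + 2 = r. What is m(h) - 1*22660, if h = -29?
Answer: -22691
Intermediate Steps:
m(r) = -2 + r
m(h) - 1*22660 = (-2 - 29) - 1*22660 = -31 - 22660 = -22691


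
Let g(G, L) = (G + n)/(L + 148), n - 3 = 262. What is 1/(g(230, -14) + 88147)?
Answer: 134/11812193 ≈ 1.1344e-5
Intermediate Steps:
n = 265 (n = 3 + 262 = 265)
g(G, L) = (265 + G)/(148 + L) (g(G, L) = (G + 265)/(L + 148) = (265 + G)/(148 + L))
1/(g(230, -14) + 88147) = 1/((265 + 230)/(148 - 14) + 88147) = 1/(495/134 + 88147) = 1/(11812193/134) = 134/11812193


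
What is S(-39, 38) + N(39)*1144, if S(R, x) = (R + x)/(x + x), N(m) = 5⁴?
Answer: 54339999/76 ≈ 7.1500e+5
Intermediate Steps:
N(m) = 625
S(R, x) = (R + x)/(2*x) (S(R, x) = (R + x)/((2*x)) = (R + x)*(1/(2*x)) = (R + x)/(2*x))
S(-39, 38) + N(39)*1144 = (½)*(-39 + 38)/38 + 625*1144 = (½)*(1/38)*(-1) + 715000 = -1/76 + 715000 = 54339999/76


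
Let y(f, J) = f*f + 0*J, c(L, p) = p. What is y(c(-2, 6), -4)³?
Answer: 46656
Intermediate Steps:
y(f, J) = f² (y(f, J) = f² + 0 = f²)
y(c(-2, 6), -4)³ = (6²)³ = 36³ = 46656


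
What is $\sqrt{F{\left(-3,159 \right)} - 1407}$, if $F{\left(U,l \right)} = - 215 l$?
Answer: $2 i \sqrt{8898} \approx 188.66 i$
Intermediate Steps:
$\sqrt{F{\left(-3,159 \right)} - 1407} = \sqrt{\left(-215\right) 159 - 1407} = \sqrt{-34185 - 1407} = \sqrt{-35592} = 2 i \sqrt{8898}$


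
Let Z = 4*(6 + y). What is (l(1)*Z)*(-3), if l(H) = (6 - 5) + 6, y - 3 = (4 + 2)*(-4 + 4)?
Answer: -756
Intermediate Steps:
y = 3 (y = 3 + (4 + 2)*(-4 + 4) = 3 + 6*0 = 3 + 0 = 3)
Z = 36 (Z = 4*(6 + 3) = 4*9 = 36)
l(H) = 7 (l(H) = 1 + 6 = 7)
(l(1)*Z)*(-3) = (7*36)*(-3) = 252*(-3) = -756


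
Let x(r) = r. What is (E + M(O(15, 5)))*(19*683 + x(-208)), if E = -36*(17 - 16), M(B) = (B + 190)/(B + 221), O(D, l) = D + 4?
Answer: -107655439/240 ≈ -4.4856e+5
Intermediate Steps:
O(D, l) = 4 + D
M(B) = (190 + B)/(221 + B)
E = -36 (E = -36*1 = -36)
(E + M(O(15, 5)))*(19*683 + x(-208)) = (-36 + (190 + (4 + 15))/(221 + (4 + 15)))*(19*683 - 208) = (-36 + (190 + 19)/(221 + 19))*(12977 - 208) = (-36 + 209/240)*12769 = -8431/240*12769 = -107655439/240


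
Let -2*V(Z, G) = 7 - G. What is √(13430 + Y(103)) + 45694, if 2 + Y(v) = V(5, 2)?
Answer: 45694 + √53702/2 ≈ 45810.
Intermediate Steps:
V(Z, G) = -7/2 + G/2 (V(Z, G) = -(7 - G)/2 = -7/2 + G/2)
Y(v) = -9/2 (Y(v) = -2 + (-7/2 + (½)*2) = -2 + (-7/2 + 1) = -2 - 5/2 = -9/2)
√(13430 + Y(103)) + 45694 = √(13430 - 9/2) + 45694 = √(26851/2) + 45694 = √53702/2 + 45694 = 45694 + √53702/2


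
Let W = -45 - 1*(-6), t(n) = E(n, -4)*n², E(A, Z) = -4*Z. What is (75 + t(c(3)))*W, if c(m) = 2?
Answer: -5421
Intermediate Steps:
t(n) = 16*n² (t(n) = (-4*(-4))*n² = 16*n²)
W = -39 (W = -45 + 6 = -39)
(75 + t(c(3)))*W = (75 + 16*2²)*(-39) = (75 + 16*4)*(-39) = (75 + 64)*(-39) = 139*(-39) = -5421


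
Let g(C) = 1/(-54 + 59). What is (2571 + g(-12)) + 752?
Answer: 16616/5 ≈ 3323.2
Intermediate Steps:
g(C) = ⅕ (g(C) = 1/5 = ⅕)
(2571 + g(-12)) + 752 = (2571 + ⅕) + 752 = 12856/5 + 752 = 16616/5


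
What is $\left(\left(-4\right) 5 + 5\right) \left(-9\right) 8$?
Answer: $1080$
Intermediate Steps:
$\left(\left(-4\right) 5 + 5\right) \left(-9\right) 8 = \left(-20 + 5\right) \left(-9\right) 8 = \left(-15\right) \left(-9\right) 8 = 135 \cdot 8 = 1080$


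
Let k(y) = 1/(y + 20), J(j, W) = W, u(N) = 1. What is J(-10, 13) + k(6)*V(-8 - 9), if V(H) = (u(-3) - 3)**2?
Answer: 171/13 ≈ 13.154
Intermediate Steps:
V(H) = 4 (V(H) = (1 - 3)**2 = (-2)**2 = 4)
k(y) = 1/(20 + y)
J(-10, 13) + k(6)*V(-8 - 9) = 13 + 4/(20 + 6) = 13 + 4/26 = 13 + (1/26)*4 = 13 + 2/13 = 171/13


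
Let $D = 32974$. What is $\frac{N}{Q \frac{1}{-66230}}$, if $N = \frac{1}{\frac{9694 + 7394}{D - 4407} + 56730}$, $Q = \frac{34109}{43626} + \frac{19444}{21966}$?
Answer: $- \frac{50363193812795710}{71915246284979709} \approx -0.70031$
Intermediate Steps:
$Q = \frac{266250373}{159714786}$ ($Q = 34109 \cdot \frac{1}{43626} + 19444 \cdot \frac{1}{21966} = \frac{34109}{43626} + \frac{9722}{10983} = \frac{266250373}{159714786} \approx 1.667$)
$N = \frac{28567}{1620622998}$ ($N = \frac{1}{\frac{9694 + 7394}{32974 - 4407} + 56730} = \frac{1}{\frac{17088}{28567} + 56730} = \frac{1}{\frac{1620622998}{28567}} = \frac{28567}{1620622998} \approx 1.7627 \cdot 10^{-5}$)
$\frac{N}{Q \frac{1}{-66230}} = \frac{28567}{1620622998 \frac{266250373}{159714786 \left(-66230\right)}} = \frac{28567}{1620622998 \cdot \frac{266250373}{159714786} \left(- \frac{1}{66230}\right)} = \frac{28567}{1620622998 \left(- \frac{266250373}{10577910276780}\right)} = \frac{28567}{1620622998} \left(- \frac{10577910276780}{266250373}\right) = - \frac{50363193812795710}{71915246284979709}$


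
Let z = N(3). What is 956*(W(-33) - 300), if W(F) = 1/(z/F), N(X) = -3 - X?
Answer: -281542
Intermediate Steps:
z = -6 (z = -3 - 1*3 = -3 - 3 = -6)
W(F) = -F/6 (W(F) = 1/(-6/F) = -F/6)
956*(W(-33) - 300) = 956*(-⅙*(-33) - 300) = 956*(11/2 - 300) = 956*(-589/2) = -281542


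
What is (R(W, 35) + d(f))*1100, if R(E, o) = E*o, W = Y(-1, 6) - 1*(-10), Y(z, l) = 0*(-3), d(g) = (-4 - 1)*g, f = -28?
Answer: 539000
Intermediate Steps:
d(g) = -5*g
Y(z, l) = 0
W = 10 (W = 0 - 1*(-10) = 0 + 10 = 10)
(R(W, 35) + d(f))*1100 = (10*35 - 5*(-28))*1100 = (350 + 140)*1100 = 490*1100 = 539000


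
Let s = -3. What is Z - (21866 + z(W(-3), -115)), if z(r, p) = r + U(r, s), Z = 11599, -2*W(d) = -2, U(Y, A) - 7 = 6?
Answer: -10281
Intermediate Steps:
U(Y, A) = 13 (U(Y, A) = 7 + 6 = 13)
W(d) = 1 (W(d) = -½*(-2) = 1)
z(r, p) = 13 + r (z(r, p) = r + 13 = 13 + r)
Z - (21866 + z(W(-3), -115)) = 11599 - (21866 + (13 + 1)) = 11599 - (21866 + 14) = 11599 - 1*21880 = 11599 - 21880 = -10281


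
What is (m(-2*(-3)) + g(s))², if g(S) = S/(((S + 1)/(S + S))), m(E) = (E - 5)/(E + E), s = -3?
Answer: 11449/144 ≈ 79.507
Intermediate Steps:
m(E) = (-5 + E)/(2*E) (m(E) = (-5 + E)/((2*E)) = (-5 + E)*(1/(2*E)) = (-5 + E)/(2*E))
g(S) = 2*S²/(1 + S) (g(S) = S/(((1 + S)/((2*S)))) = S/(((1 + S)*(1/(2*S)))) = S/(((1 + S)/(2*S))) = S*(2*S/(1 + S)) = 2*S²/(1 + S))
(m(-2*(-3)) + g(s))² = ((-5 - 2*(-3))/(2*((-2*(-3)))) + 2*(-3)²/(1 - 3))² = ((½)*(-5 + 6)/6 + 2*9/(-2))² = ((½)*(⅙)*1 + 2*9*(-½))² = (1/12 - 9)² = (-107/12)² = 11449/144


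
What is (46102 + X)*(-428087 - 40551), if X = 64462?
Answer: -51814491832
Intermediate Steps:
(46102 + X)*(-428087 - 40551) = (46102 + 64462)*(-428087 - 40551) = 110564*(-468638) = -51814491832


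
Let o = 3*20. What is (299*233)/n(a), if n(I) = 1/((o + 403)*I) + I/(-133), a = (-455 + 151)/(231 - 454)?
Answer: -15306806320624/1903929 ≈ -8.0396e+6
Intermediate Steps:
o = 60
a = 304/223 (a = -304/(-223) = -304*(-1/223) = 304/223 ≈ 1.3632)
n(I) = -I/133 + 1/(463*I) (n(I) = 1/((60 + 403)*I) + I/(-133) = 1/(463*I) + I*(-1/133) = 1/(463*I) - I/133 = -I/133 + 1/(463*I))
(299*233)/n(a) = (299*233)/(-1/133*304/223 + 1/(463*(304/223))) = 69667/(-16/1561 + (1/463)*(223/304)) = 69667/(-16/1561 + 223/140752) = 69667/(-1903929/219713872) = 69667*(-219713872/1903929) = -15306806320624/1903929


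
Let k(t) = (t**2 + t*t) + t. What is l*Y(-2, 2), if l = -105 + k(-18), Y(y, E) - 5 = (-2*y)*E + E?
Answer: 7875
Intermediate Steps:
k(t) = t + 2*t**2 (k(t) = (t**2 + t**2) + t = 2*t**2 + t = t + 2*t**2)
Y(y, E) = 5 + E - 2*E*y (Y(y, E) = 5 + ((-2*y)*E + E) = 5 + (-2*E*y + E) = 5 + (E - 2*E*y) = 5 + E - 2*E*y)
l = 525 (l = -105 - 18*(1 + 2*(-18)) = -105 - 18*(1 - 36) = -105 - 18*(-35) = -105 + 630 = 525)
l*Y(-2, 2) = 525*(5 + 2 - 2*2*(-2)) = 525*(5 + 2 + 8) = 525*15 = 7875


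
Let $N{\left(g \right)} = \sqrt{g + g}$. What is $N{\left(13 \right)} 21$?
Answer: $21 \sqrt{26} \approx 107.08$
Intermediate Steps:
$N{\left(g \right)} = \sqrt{2} \sqrt{g}$ ($N{\left(g \right)} = \sqrt{2 g} = \sqrt{2} \sqrt{g}$)
$N{\left(13 \right)} 21 = \sqrt{2} \sqrt{13} \cdot 21 = \sqrt{26} \cdot 21 = 21 \sqrt{26}$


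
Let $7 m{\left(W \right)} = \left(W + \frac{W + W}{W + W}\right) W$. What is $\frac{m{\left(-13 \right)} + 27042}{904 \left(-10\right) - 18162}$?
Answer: $- \frac{94725}{95207} \approx -0.99494$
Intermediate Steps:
$m{\left(W \right)} = \frac{W \left(1 + W\right)}{7}$ ($m{\left(W \right)} = \frac{\left(W + \frac{W + W}{W + W}\right) W}{7} = \frac{\left(W + \frac{2 W}{2 W}\right) W}{7} = \frac{\left(W + 2 W \frac{1}{2 W}\right) W}{7} = \frac{\left(W + 1\right) W}{7} = \frac{\left(1 + W\right) W}{7} = \frac{W \left(1 + W\right)}{7}$)
$\frac{m{\left(-13 \right)} + 27042}{904 \left(-10\right) - 18162} = \frac{\frac{1}{7} \left(-13\right) \left(1 - 13\right) + 27042}{904 \left(-10\right) - 18162} = \frac{\frac{1}{7} \left(-13\right) \left(-12\right) + 27042}{-9040 - 18162} = \frac{\frac{156}{7} + 27042}{-27202} = \frac{189450}{7} \left(- \frac{1}{27202}\right) = - \frac{94725}{95207}$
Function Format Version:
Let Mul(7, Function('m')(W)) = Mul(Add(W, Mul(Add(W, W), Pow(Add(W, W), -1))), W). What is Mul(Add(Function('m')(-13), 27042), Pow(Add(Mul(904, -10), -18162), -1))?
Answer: Rational(-94725, 95207) ≈ -0.99494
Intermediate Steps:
Function('m')(W) = Mul(Rational(1, 7), W, Add(1, W)) (Function('m')(W) = Mul(Rational(1, 7), Mul(Add(W, Mul(Add(W, W), Pow(Add(W, W), -1))), W)) = Mul(Rational(1, 7), Mul(Add(W, Mul(Mul(2, W), Pow(Mul(2, W), -1))), W)) = Mul(Rational(1, 7), Mul(Add(W, Mul(Mul(2, W), Mul(Rational(1, 2), Pow(W, -1)))), W)) = Mul(Rational(1, 7), Mul(Add(W, 1), W)) = Mul(Rational(1, 7), Mul(Add(1, W), W)) = Mul(Rational(1, 7), Mul(W, Add(1, W))) = Mul(Rational(1, 7), W, Add(1, W)))
Mul(Add(Function('m')(-13), 27042), Pow(Add(Mul(904, -10), -18162), -1)) = Mul(Add(Mul(Rational(1, 7), -13, Add(1, -13)), 27042), Pow(Add(Mul(904, -10), -18162), -1)) = Mul(Add(Mul(Rational(1, 7), -13, -12), 27042), Pow(Add(-9040, -18162), -1)) = Mul(Add(Rational(156, 7), 27042), Pow(-27202, -1)) = Mul(Rational(189450, 7), Rational(-1, 27202)) = Rational(-94725, 95207)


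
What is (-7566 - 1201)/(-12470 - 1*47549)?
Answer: 8767/60019 ≈ 0.14607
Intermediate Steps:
(-7566 - 1201)/(-12470 - 1*47549) = -8767/(-12470 - 47549) = -8767/(-60019) = -8767*(-1/60019) = 8767/60019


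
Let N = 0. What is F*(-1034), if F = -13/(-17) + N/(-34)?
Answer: -13442/17 ≈ -790.71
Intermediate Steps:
F = 13/17 (F = -13/(-17) + 0/(-34) = -13*(-1/17) + 0*(-1/34) = 13/17 + 0 = 13/17 ≈ 0.76471)
F*(-1034) = (13/17)*(-1034) = -13442/17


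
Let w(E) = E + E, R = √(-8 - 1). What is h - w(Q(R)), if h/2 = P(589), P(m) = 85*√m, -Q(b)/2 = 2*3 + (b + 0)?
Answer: 24 + 12*I + 170*√589 ≈ 4149.8 + 12.0*I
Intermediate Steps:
R = 3*I (R = √(-9) = 3*I ≈ 3.0*I)
Q(b) = -12 - 2*b (Q(b) = -2*(2*3 + (b + 0)) = -2*(6 + b) = -12 - 2*b)
w(E) = 2*E
h = 170*√589 (h = 2*(85*√589) = 170*√589 ≈ 4125.8)
h - w(Q(R)) = 170*√589 - 2*(-12 - 6*I) = 170*√589 - (-24 - 12*I) = 170*√589 + (24 + 12*I) = 24 + 12*I + 170*√589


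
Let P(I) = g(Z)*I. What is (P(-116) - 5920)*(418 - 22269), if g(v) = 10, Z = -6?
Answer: 154705080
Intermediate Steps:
P(I) = 10*I
(P(-116) - 5920)*(418 - 22269) = (10*(-116) - 5920)*(418 - 22269) = (-1160 - 5920)*(-21851) = -7080*(-21851) = 154705080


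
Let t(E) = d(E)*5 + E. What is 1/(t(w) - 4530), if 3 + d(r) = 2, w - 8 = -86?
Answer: -1/4613 ≈ -0.00021678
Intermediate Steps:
w = -78 (w = 8 - 86 = -78)
d(r) = -1 (d(r) = -3 + 2 = -1)
t(E) = -5 + E (t(E) = -1*5 + E = -5 + E)
1/(t(w) - 4530) = 1/((-5 - 78) - 4530) = 1/(-83 - 4530) = 1/(-4613) = -1/4613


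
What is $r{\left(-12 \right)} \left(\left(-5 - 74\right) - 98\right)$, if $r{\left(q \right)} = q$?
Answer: $2124$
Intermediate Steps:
$r{\left(-12 \right)} \left(\left(-5 - 74\right) - 98\right) = - 12 \left(\left(-5 - 74\right) - 98\right) = - 12 \left(-79 - 98\right) = \left(-12\right) \left(-177\right) = 2124$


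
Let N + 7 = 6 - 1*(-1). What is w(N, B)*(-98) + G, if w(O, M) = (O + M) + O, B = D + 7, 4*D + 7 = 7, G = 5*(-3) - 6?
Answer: -707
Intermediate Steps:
G = -21 (G = -15 - 6 = -21)
D = 0 (D = -7/4 + (1/4)*7 = -7/4 + 7/4 = 0)
B = 7 (B = 0 + 7 = 7)
N = 0 (N = -7 + (6 - 1*(-1)) = -7 + (6 + 1) = -7 + 7 = 0)
w(O, M) = M + 2*O (w(O, M) = (M + O) + O = M + 2*O)
w(N, B)*(-98) + G = (7 + 2*0)*(-98) - 21 = (7 + 0)*(-98) - 21 = 7*(-98) - 21 = -686 - 21 = -707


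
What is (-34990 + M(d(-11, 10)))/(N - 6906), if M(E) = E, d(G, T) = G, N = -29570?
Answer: 35001/36476 ≈ 0.95956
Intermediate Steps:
(-34990 + M(d(-11, 10)))/(N - 6906) = (-34990 - 11)/(-29570 - 6906) = -35001/(-36476) = -35001*(-1/36476) = 35001/36476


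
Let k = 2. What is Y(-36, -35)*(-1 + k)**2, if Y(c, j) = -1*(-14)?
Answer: 14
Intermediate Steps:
Y(c, j) = 14
Y(-36, -35)*(-1 + k)**2 = 14*(-1 + 2)**2 = 14*1**2 = 14*1 = 14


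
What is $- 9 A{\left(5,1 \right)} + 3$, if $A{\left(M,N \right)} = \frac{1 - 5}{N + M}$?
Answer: $9$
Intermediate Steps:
$A{\left(M,N \right)} = - \frac{4}{M + N}$
$- 9 A{\left(5,1 \right)} + 3 = - 9 \left(- \frac{4}{5 + 1}\right) + 3 = - 9 \left(- \frac{4}{6}\right) + 3 = - 9 \left(\left(-4\right) \frac{1}{6}\right) + 3 = \left(-9\right) \left(- \frac{2}{3}\right) + 3 = 6 + 3 = 9$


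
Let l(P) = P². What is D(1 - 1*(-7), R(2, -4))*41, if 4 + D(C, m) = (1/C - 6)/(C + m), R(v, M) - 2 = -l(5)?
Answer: -17753/120 ≈ -147.94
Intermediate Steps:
R(v, M) = -23 (R(v, M) = 2 - 1*5² = 2 - 1*25 = 2 - 25 = -23)
D(C, m) = -4 + (-6 + 1/C)/(C + m) (D(C, m) = -4 + (1/C - 6)/(C + m) = -4 + (-6 + 1/C)/(C + m))
D(1 - 1*(-7), R(2, -4))*41 = ((1 - 6*(1 - 1*(-7)) - 4*(1 - 1*(-7))² - 4*(1 - 1*(-7))*(-23))/((1 - 1*(-7))*((1 - 1*(-7)) - 23)))*41 = ((1 - 6*(1 + 7) - 4*(1 + 7)² - 4*(1 + 7)*(-23))/((1 + 7)*((1 + 7) - 23)))*41 = ((1 - 6*8 - 4*8² - 4*8*(-23))/(8*(8 - 23)))*41 = ((⅛)*(1 - 48 - 4*64 + 736)/(-15))*41 = ((⅛)*(-1/15)*(1 - 48 - 256 + 736))*41 = ((⅛)*(-1/15)*433)*41 = -433/120*41 = -17753/120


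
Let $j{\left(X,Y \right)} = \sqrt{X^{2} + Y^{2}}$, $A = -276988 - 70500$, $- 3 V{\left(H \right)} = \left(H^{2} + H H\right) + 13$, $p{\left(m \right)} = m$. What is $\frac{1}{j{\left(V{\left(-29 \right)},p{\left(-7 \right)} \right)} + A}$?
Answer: $- \frac{173744}{60373795435} - \frac{\sqrt{319274}}{120747590870} \approx -2.8825 \cdot 10^{-6}$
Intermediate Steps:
$V{\left(H \right)} = - \frac{13}{3} - \frac{2 H^{2}}{3}$ ($V{\left(H \right)} = - \frac{\left(H^{2} + H H\right) + 13}{3} = - \frac{\left(H^{2} + H^{2}\right) + 13}{3} = - \frac{2 H^{2} + 13}{3} = - \frac{13 + 2 H^{2}}{3} = - \frac{13}{3} - \frac{2 H^{2}}{3}$)
$A = -347488$
$\frac{1}{j{\left(V{\left(-29 \right)},p{\left(-7 \right)} \right)} + A} = \frac{1}{\sqrt{\left(- \frac{13}{3} - \frac{2 \left(-29\right)^{2}}{3}\right)^{2} + \left(-7\right)^{2}} - 347488} = \frac{1}{\sqrt{\left(- \frac{13}{3} - \frac{1682}{3}\right)^{2} + 49} - 347488} = \frac{1}{\sqrt{\left(-565\right)^{2} + 49} - 347488} = \frac{1}{\sqrt{319225 + 49} - 347488} = \frac{1}{\sqrt{319274} - 347488} = \frac{1}{-347488 + \sqrt{319274}}$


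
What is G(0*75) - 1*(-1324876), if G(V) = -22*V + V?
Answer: 1324876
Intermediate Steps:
G(V) = -21*V
G(0*75) - 1*(-1324876) = -0*75 - 1*(-1324876) = -21*0 + 1324876 = 0 + 1324876 = 1324876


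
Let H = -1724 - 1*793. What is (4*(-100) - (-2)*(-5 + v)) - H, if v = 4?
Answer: 2115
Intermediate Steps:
H = -2517 (H = -1724 - 793 = -2517)
(4*(-100) - (-2)*(-5 + v)) - H = (4*(-100) - (-2)*(-5 + 4)) - 1*(-2517) = (-400 - (-2)*(-1)) + 2517 = (-400 - 1*2) + 2517 = (-400 - 2) + 2517 = -402 + 2517 = 2115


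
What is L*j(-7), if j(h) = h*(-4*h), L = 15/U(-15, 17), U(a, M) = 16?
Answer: -735/4 ≈ -183.75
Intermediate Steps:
L = 15/16 ≈ 0.93750
j(h) = -4*h²
L*j(-7) = 15*(-4*(-7)²)/16 = 15*(-4*49)/16 = (15/16)*(-196) = -735/4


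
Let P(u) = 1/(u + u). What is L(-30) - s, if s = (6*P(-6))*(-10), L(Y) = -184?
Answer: -189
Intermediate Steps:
P(u) = 1/(2*u)
s = 5 (s = (6*((½)/(-6)))*(-10) = (6*((½)*(-⅙)))*(-10) = (6*(-1/12))*(-10) = -½*(-10) = 5)
L(-30) - s = -184 - 1*5 = -184 - 5 = -189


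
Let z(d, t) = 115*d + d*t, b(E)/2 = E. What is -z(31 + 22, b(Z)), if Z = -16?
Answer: -4399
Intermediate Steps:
b(E) = 2*E
-z(31 + 22, b(Z)) = -(31 + 22)*(115 + 2*(-16)) = -53*(115 - 32) = -53*83 = -1*4399 = -4399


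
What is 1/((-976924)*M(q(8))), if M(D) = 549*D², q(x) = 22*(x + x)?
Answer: -1/66453590421504 ≈ -1.5048e-14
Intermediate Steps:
q(x) = 44*x (q(x) = 22*(2*x) = 44*x)
1/((-976924)*M(q(8))) = 1/((-976924)*((549*(44*8)²))) = -1/(976924*(549*352²)) = -1/(976924*(549*123904)) = -1/976924/68023296 = -1/976924*1/68023296 = -1/66453590421504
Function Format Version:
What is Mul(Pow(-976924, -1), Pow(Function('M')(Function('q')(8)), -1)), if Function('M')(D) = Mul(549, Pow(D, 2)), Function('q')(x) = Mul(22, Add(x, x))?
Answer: Rational(-1, 66453590421504) ≈ -1.5048e-14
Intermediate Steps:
Function('q')(x) = Mul(44, x) (Function('q')(x) = Mul(22, Mul(2, x)) = Mul(44, x))
Mul(Pow(-976924, -1), Pow(Function('M')(Function('q')(8)), -1)) = Mul(Pow(-976924, -1), Pow(Mul(549, Pow(Mul(44, 8), 2)), -1)) = Mul(Rational(-1, 976924), Pow(Mul(549, Pow(352, 2)), -1)) = Mul(Rational(-1, 976924), Pow(Mul(549, 123904), -1)) = Mul(Rational(-1, 976924), Pow(68023296, -1)) = Mul(Rational(-1, 976924), Rational(1, 68023296)) = Rational(-1, 66453590421504)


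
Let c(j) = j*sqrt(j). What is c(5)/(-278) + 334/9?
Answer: 334/9 - 5*sqrt(5)/278 ≈ 37.071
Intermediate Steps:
c(j) = j**(3/2)
c(5)/(-278) + 334/9 = 5**(3/2)/(-278) + 334/9 = (5*sqrt(5))*(-1/278) + 334*(1/9) = -5*sqrt(5)/278 + 334/9 = 334/9 - 5*sqrt(5)/278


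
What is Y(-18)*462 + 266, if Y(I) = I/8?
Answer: -1547/2 ≈ -773.50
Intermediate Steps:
Y(I) = I/8 (Y(I) = I*(⅛) = I/8)
Y(-18)*462 + 266 = ((⅛)*(-18))*462 + 266 = -9/4*462 + 266 = -2079/2 + 266 = -1547/2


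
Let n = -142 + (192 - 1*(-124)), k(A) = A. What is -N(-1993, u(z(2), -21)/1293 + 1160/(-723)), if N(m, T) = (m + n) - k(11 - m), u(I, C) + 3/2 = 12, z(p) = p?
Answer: 3823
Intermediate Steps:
u(I, C) = 21/2 (u(I, C) = -3/2 + 12 = 21/2)
n = 174 (n = -142 + (192 + 124) = -142 + 316 = 174)
N(m, T) = 163 + 2*m (N(m, T) = (m + 174) - (11 - m) = (174 + m) + (-11 + m) = 163 + 2*m)
-N(-1993, u(z(2), -21)/1293 + 1160/(-723)) = -(163 + 2*(-1993)) = -(163 - 3986) = -1*(-3823) = 3823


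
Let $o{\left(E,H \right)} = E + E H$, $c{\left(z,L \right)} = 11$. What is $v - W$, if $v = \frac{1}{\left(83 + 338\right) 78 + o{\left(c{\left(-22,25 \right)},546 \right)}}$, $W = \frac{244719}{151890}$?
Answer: $- \frac{633893657}{393445730} \approx -1.6111$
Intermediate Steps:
$W = \frac{81573}{50630}$ ($W = 244719 \cdot \frac{1}{151890} = \frac{81573}{50630} \approx 1.6112$)
$v = \frac{1}{38855}$ ($v = \frac{1}{\left(83 + 338\right) 78 + 11 \left(1 + 546\right)} = \frac{1}{421 \cdot 78 + 11 \cdot 547} = \frac{1}{32838 + 6017} = \frac{1}{38855} \approx 2.5737 \cdot 10^{-5}$)
$v - W = \frac{1}{38855} - \frac{81573}{50630} = - \frac{633893657}{393445730}$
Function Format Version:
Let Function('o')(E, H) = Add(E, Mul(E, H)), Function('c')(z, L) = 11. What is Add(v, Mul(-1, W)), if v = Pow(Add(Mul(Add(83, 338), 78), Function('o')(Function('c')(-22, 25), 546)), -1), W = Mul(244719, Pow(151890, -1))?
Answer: Rational(-633893657, 393445730) ≈ -1.6111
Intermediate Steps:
W = Rational(81573, 50630) (W = Mul(244719, Rational(1, 151890)) = Rational(81573, 50630) ≈ 1.6112)
v = Rational(1, 38855) (v = Pow(Add(Mul(Add(83, 338), 78), Mul(11, Add(1, 546))), -1) = Pow(Add(Mul(421, 78), Mul(11, 547)), -1) = Pow(Add(32838, 6017), -1) = Pow(38855, -1) = Rational(1, 38855) ≈ 2.5737e-5)
Add(v, Mul(-1, W)) = Add(Rational(1, 38855), Mul(-1, Rational(81573, 50630))) = Add(Rational(1, 38855), Rational(-81573, 50630)) = Rational(-633893657, 393445730)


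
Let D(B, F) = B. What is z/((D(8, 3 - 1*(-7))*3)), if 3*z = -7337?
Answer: -7337/72 ≈ -101.90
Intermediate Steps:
z = -7337/3 (z = (⅓)*(-7337) = -7337/3 ≈ -2445.7)
z/((D(8, 3 - 1*(-7))*3)) = -7337/(3*(8*3)) = -7337/3/24 = -7337/3*1/24 = -7337/72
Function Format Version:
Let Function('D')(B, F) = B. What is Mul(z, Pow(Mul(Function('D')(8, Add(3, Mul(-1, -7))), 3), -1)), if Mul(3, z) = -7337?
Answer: Rational(-7337, 72) ≈ -101.90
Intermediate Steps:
z = Rational(-7337, 3) (z = Mul(Rational(1, 3), -7337) = Rational(-7337, 3) ≈ -2445.7)
Mul(z, Pow(Mul(Function('D')(8, Add(3, Mul(-1, -7))), 3), -1)) = Mul(Rational(-7337, 3), Pow(Mul(8, 3), -1)) = Mul(Rational(-7337, 3), Pow(24, -1)) = Mul(Rational(-7337, 3), Rational(1, 24)) = Rational(-7337, 72)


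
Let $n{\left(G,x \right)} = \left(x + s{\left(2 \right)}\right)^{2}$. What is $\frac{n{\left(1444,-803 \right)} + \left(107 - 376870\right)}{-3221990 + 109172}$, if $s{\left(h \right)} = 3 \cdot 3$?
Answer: $- \frac{253673}{3112818} \approx -0.081493$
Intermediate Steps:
$s{\left(h \right)} = 9$
$n{\left(G,x \right)} = \left(9 + x\right)^{2}$ ($n{\left(G,x \right)} = \left(x + 9\right)^{2} = \left(9 + x\right)^{2}$)
$\frac{n{\left(1444,-803 \right)} + \left(107 - 376870\right)}{-3221990 + 109172} = \frac{\left(9 - 803\right)^{2} + \left(107 - 376870\right)}{-3221990 + 109172} = \frac{\left(-794\right)^{2} + \left(107 - 376870\right)}{-3112818} = \left(630436 - 376763\right) \left(- \frac{1}{3112818}\right) = 253673 \left(- \frac{1}{3112818}\right) = - \frac{253673}{3112818}$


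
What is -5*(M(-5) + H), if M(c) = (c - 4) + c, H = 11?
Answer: 15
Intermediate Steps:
M(c) = -4 + 2*c (M(c) = (-4 + c) + c = -4 + 2*c)
-5*(M(-5) + H) = -5*((-4 + 2*(-5)) + 11) = -5*((-4 - 10) + 11) = -5*(-14 + 11) = -5*(-3) = 15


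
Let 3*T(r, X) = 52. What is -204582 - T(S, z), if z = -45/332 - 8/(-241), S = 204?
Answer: -613798/3 ≈ -2.0460e+5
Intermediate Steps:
z = -8189/80012 (z = -45*1/332 - 8*(-1/241) = -45/332 + 8/241 = -8189/80012 ≈ -0.10235)
T(r, X) = 52/3 (T(r, X) = (⅓)*52 = 52/3)
-204582 - T(S, z) = -204582 - 1*52/3 = -204582 - 52/3 = -613798/3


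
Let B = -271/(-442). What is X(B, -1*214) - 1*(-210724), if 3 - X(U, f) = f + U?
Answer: 93235651/442 ≈ 2.1094e+5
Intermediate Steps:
B = 271/442 (B = -271*(-1/442) = 271/442 ≈ 0.61312)
X(U, f) = 3 - U - f (X(U, f) = 3 - (f + U) = 3 - (U + f) = 3 + (-U - f) = 3 - U - f)
X(B, -1*214) - 1*(-210724) = (3 - 1*271/442 - (-1)*214) - 1*(-210724) = (3 - 271/442 - 1*(-214)) + 210724 = (3 - 271/442 + 214) + 210724 = 95643/442 + 210724 = 93235651/442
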